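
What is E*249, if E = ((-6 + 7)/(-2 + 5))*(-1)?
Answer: -83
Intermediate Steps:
E = -1/3 (E = (1/3)*(-1) = -1/3 ≈ -0.33333)
E*249 = -1/3*249 = -83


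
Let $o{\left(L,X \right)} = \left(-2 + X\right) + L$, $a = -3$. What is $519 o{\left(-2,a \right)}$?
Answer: $-3633$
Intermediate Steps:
$o{\left(L,X \right)} = -2 + L + X$
$519 o{\left(-2,a \right)} = 519 \left(-2 - 2 - 3\right) = 519 \left(-7\right) = -3633$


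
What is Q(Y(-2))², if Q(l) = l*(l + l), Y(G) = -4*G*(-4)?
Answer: 4194304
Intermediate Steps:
Y(G) = 16*G
Q(l) = 2*l² (Q(l) = l*(2*l) = 2*l²)
Q(Y(-2))² = (2*(16*(-2))²)² = (2*(-32)²)² = (2*1024)² = 2048² = 4194304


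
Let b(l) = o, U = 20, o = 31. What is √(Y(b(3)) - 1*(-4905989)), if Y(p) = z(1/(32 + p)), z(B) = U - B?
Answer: √2163549962/21 ≈ 2215.0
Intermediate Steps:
b(l) = 31
z(B) = 20 - B
Y(p) = 20 - 1/(32 + p)
√(Y(b(3)) - 1*(-4905989)) = √((639 + 20*31)/(32 + 31) - 1*(-4905989)) = √((639 + 620)/63 + 4905989) = √((1/63)*1259 + 4905989) = √(1259/63 + 4905989) = √(309078566/63) = √2163549962/21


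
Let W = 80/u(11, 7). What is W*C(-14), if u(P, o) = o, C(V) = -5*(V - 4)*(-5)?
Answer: -36000/7 ≈ -5142.9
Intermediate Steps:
C(V) = -100 + 25*V (C(V) = -5*(-4 + V)*(-5) = -5*(20 - 5*V) = -100 + 25*V)
W = 80/7 ≈ 11.429
W*C(-14) = 80*(-100 + 25*(-14))/7 = 80*(-100 - 350)/7 = (80/7)*(-450) = -36000/7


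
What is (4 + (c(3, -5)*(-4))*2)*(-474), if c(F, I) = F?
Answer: 9480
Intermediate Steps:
(4 + (c(3, -5)*(-4))*2)*(-474) = (4 + (3*(-4))*2)*(-474) = (4 - 12*2)*(-474) = (4 - 24)*(-474) = -20*(-474) = 9480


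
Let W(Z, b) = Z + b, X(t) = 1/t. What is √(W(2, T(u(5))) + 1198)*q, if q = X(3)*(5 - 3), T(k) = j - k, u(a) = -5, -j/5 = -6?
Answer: 2*√1235/3 ≈ 23.428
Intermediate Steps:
j = 30 (j = -5*(-6) = 30)
T(k) = 30 - k
q = ⅔ (q = (5 - 3)/3 = (⅓)*2 = ⅔ ≈ 0.66667)
√(W(2, T(u(5))) + 1198)*q = √((2 + (30 - 1*(-5))) + 1198)*(⅔) = √((2 + (30 + 5)) + 1198)*(⅔) = √((2 + 35) + 1198)*(⅔) = √(37 + 1198)*(⅔) = √1235*(⅔) = 2*√1235/3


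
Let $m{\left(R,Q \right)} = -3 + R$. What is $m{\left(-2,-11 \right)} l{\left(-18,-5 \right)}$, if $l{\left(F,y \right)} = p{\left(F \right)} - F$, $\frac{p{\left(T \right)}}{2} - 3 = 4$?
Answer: $-160$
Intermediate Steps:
$p{\left(T \right)} = 14$ ($p{\left(T \right)} = 6 + 2 \cdot 4 = 6 + 8 = 14$)
$l{\left(F,y \right)} = 14 - F$
$m{\left(-2,-11 \right)} l{\left(-18,-5 \right)} = \left(-3 - 2\right) \left(14 - -18\right) = - 5 \left(14 + 18\right) = \left(-5\right) 32 = -160$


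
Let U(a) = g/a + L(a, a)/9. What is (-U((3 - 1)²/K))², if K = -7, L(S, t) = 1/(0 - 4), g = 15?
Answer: 223729/324 ≈ 690.52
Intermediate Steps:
L(S, t) = -¼ (L(S, t) = 1/(-4) = -¼)
U(a) = -1/36 + 15/a (U(a) = 15/a - ¼/9 = 15/a - ¼*⅑ = 15/a - 1/36 = -1/36 + 15/a)
(-U((3 - 1)²/K))² = (-(540 - (3 - 1)²/(-7))/(36*((3 - 1)²/(-7))))² = (-(540 - 2²*(-1)/7)/(36*(2²*(-⅐))))² = (-(540 - 4*(-1)/7)/(36*(4*(-⅐))))² = (-(540 - 1*(-4/7))/(36*(-4/7)))² = (-(-7)*(540 + 4/7)/(36*4))² = (-(-7)*3784/(36*4*7))² = (-1*(-473/18))² = (473/18)² = 223729/324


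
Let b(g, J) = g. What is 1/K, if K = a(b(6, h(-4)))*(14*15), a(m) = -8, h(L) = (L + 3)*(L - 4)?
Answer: -1/1680 ≈ -0.00059524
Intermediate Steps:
h(L) = (-4 + L)*(3 + L) (h(L) = (3 + L)*(-4 + L) = (-4 + L)*(3 + L))
K = -1680 (K = -112*15 = -8*210 = -1680)
1/K = 1/(-1680) = -1/1680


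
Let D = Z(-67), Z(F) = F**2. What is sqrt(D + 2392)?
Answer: sqrt(6881) ≈ 82.952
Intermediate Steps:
D = 4489 (D = (-67)**2 = 4489)
sqrt(D + 2392) = sqrt(4489 + 2392) = sqrt(6881)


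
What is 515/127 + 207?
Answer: 26804/127 ≈ 211.06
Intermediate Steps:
515/127 + 207 = 26804/127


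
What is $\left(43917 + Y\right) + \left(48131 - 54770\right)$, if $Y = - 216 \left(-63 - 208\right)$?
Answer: $95814$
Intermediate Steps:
$Y = 58536$ ($Y = \left(-216\right) \left(-271\right) = 58536$)
$\left(43917 + Y\right) + \left(48131 - 54770\right) = \left(43917 + 58536\right) + \left(48131 - 54770\right) = 102453 + \left(48131 - 54770\right) = 102453 - 6639 = 95814$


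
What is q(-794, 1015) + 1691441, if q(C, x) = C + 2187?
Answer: 1692834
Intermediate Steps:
q(C, x) = 2187 + C
q(-794, 1015) + 1691441 = (2187 - 794) + 1691441 = 1393 + 1691441 = 1692834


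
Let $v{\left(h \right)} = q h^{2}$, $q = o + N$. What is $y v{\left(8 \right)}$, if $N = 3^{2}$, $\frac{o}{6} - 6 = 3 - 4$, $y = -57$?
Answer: $-142272$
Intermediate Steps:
$o = 30$ ($o = 36 + 6 \left(3 - 4\right) = 36 + 6 \left(-1\right) = 36 - 6 = 30$)
$N = 9$
$q = 39$ ($q = 30 + 9 = 39$)
$v{\left(h \right)} = 39 h^{2}$
$y v{\left(8 \right)} = - 57 \cdot 39 \cdot 8^{2} = - 57 \cdot 39 \cdot 64 = \left(-57\right) 2496 = -142272$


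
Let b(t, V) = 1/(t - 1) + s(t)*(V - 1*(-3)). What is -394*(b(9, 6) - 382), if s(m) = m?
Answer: 474179/4 ≈ 1.1854e+5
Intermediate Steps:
b(t, V) = 1/(-1 + t) + t*(3 + V) (b(t, V) = 1/(t - 1) + t*(V - 1*(-3)) = 1/(-1 + t) + t*(V + 3) = 1/(-1 + t) + t*(3 + V))
-394*(b(9, 6) - 382) = -394*((1 - 3*9 + 3*9² + 6*9² - 1*6*9)/(-1 + 9) - 382) = -394*((1 - 27 + 3*81 + 6*81 - 54)/8 - 382) = -394*((1 - 27 + 243 + 486 - 54)/8 - 382) = -394*((⅛)*649 - 382) = -394*(649/8 - 382) = -394*(-2407/8) = 474179/4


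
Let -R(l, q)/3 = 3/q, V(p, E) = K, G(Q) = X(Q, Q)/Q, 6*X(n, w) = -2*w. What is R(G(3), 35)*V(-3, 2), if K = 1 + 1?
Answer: -18/35 ≈ -0.51429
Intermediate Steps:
X(n, w) = -w/3 (X(n, w) = (-2*w)/6 = -w/3)
G(Q) = -⅓ (G(Q) = (-Q/3)/Q = -⅓)
K = 2
V(p, E) = 2
R(l, q) = -9/q
R(G(3), 35)*V(-3, 2) = -9/35*2 = -18/35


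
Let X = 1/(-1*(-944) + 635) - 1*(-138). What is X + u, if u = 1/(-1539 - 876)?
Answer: 526234166/3813285 ≈ 138.00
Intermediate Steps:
u = -1/2415 (u = 1/(-2415) = -1/2415 ≈ -0.00041408)
X = 217903/1579 (X = 1/(944 + 635) + 138 = 1/1579 + 138 = 217903/1579 ≈ 138.00)
X + u = 217903/1579 - 1/2415 = 526234166/3813285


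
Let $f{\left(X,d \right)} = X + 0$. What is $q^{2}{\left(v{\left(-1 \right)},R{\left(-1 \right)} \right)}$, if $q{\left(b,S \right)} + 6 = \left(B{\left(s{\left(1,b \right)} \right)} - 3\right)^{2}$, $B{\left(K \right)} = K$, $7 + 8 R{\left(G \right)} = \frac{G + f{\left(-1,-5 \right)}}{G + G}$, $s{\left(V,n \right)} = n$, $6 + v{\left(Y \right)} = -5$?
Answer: $36100$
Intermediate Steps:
$v{\left(Y \right)} = -11$ ($v{\left(Y \right)} = -6 - 5 = -11$)
$f{\left(X,d \right)} = X$
$R{\left(G \right)} = - \frac{7}{8} + \frac{-1 + G}{16 G}$ ($R{\left(G \right)} = - \frac{7}{8} + \frac{\left(G - 1\right) \frac{1}{G + G}}{8} = - \frac{7}{8} + \frac{\left(-1 + G\right) \frac{1}{2 G}}{8} = - \frac{7}{8} + \frac{\frac{1}{2} \frac{1}{G} \left(-1 + G\right)}{8} = - \frac{7}{8} + \frac{-1 + G}{16 G}$)
$q{\left(b,S \right)} = -6 + \left(-3 + b\right)^{2}$ ($q{\left(b,S \right)} = -6 + \left(b - 3\right)^{2} = -6 + \left(-3 + b\right)^{2}$)
$q^{2}{\left(v{\left(-1 \right)},R{\left(-1 \right)} \right)} = \left(-6 + \left(-3 - 11\right)^{2}\right)^{2} = \left(-6 + \left(-14\right)^{2}\right)^{2} = \left(-6 + 196\right)^{2} = 190^{2} = 36100$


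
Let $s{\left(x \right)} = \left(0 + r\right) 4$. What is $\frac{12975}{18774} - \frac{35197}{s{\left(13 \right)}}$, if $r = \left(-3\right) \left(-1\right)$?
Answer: $- \frac{36701821}{12516} \approx -2932.4$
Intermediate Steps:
$r = 3$
$s{\left(x \right)} = 12$ ($s{\left(x \right)} = \left(0 + 3\right) 4 = 3 \cdot 4 = 12$)
$\frac{12975}{18774} - \frac{35197}{s{\left(13 \right)}} = \frac{12975}{18774} - \frac{35197}{12} = 12975 \cdot \frac{1}{18774} - \frac{35197}{12} = \frac{4325}{6258} - \frac{35197}{12} = - \frac{36701821}{12516}$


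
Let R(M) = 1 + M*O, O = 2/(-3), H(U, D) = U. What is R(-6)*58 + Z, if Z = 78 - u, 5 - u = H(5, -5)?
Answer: 368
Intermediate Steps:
u = 0 (u = 5 - 1*5 = 5 - 5 = 0)
Z = 78 (Z = 78 - 1*0 = 78 + 0 = 78)
O = -⅔ (O = 2*(-⅓) = -⅔ ≈ -0.66667)
R(M) = 1 - 2*M/3 (R(M) = 1 + M*(-⅔) = 1 - 2*M/3)
R(-6)*58 + Z = (1 - ⅔*(-6))*58 + 78 = (1 + 4)*58 + 78 = 5*58 + 78 = 290 + 78 = 368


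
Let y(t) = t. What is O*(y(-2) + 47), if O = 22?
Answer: 990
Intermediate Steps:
O*(y(-2) + 47) = 22*(-2 + 47) = 22*45 = 990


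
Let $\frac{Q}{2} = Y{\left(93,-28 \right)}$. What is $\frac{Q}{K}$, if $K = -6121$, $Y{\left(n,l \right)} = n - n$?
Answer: $0$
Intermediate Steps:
$Y{\left(n,l \right)} = 0$
$Q = 0$ ($Q = 2 \cdot 0 = 0$)
$\frac{Q}{K} = \frac{0}{-6121} = 0 \left(- \frac{1}{6121}\right) = 0$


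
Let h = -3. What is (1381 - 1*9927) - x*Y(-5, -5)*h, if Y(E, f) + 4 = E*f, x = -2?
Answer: -8672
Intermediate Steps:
Y(E, f) = -4 + E*f
(1381 - 1*9927) - x*Y(-5, -5)*h = (1381 - 1*9927) - (-2*(-4 - 5*(-5)))*(-3) = (1381 - 9927) - (-2*(-4 + 25))*(-3) = -8546 - (-2*21)*(-3) = -8546 - (-42)*(-3) = -8546 - 1*126 = -8546 - 126 = -8672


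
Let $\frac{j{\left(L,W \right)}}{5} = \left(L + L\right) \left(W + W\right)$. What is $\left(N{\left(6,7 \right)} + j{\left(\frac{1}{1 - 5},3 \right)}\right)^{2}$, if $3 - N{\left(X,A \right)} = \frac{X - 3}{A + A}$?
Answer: $\frac{29241}{196} \approx 149.19$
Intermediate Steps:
$N{\left(X,A \right)} = 3 - \frac{-3 + X}{2 A}$ ($N{\left(X,A \right)} = 3 - \frac{X - 3}{A + A} = 3 - \frac{-3 + X}{2 A}$)
$j{\left(L,W \right)} = 20 L W$ ($j{\left(L,W \right)} = 5 \left(L + L\right) \left(W + W\right) = 5 \cdot 2 L 2 W = 5 \cdot 4 L W = 20 L W$)
$\left(N{\left(6,7 \right)} + j{\left(\frac{1}{1 - 5},3 \right)}\right)^{2} = \left(\frac{3 - 6 + 6 \cdot 7}{2 \cdot 7} + 20 \frac{1}{1 - 5} \cdot 3\right)^{2} = \left(\frac{1}{2} \cdot \frac{1}{7} \left(3 - 6 + 42\right) + 20 \frac{1}{-4} \cdot 3\right)^{2} = \left(\frac{1}{2} \cdot \frac{1}{7} \cdot 39 + 20 \left(- \frac{1}{4}\right) 3\right)^{2} = \left(\frac{39}{14} - 15\right)^{2} = \left(- \frac{171}{14}\right)^{2} = \frac{29241}{196}$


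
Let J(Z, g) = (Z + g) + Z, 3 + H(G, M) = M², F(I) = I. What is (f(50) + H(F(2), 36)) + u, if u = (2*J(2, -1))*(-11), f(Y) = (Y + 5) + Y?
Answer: 1332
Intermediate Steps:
H(G, M) = -3 + M²
f(Y) = 5 + 2*Y (f(Y) = (5 + Y) + Y = 5 + 2*Y)
J(Z, g) = g + 2*Z
u = -66 (u = (2*(-1 + 2*2))*(-11) = (2*(-1 + 4))*(-11) = (2*3)*(-11) = 6*(-11) = -66)
(f(50) + H(F(2), 36)) + u = ((5 + 2*50) + (-3 + 36²)) - 66 = ((5 + 100) + (-3 + 1296)) - 66 = (105 + 1293) - 66 = 1398 - 66 = 1332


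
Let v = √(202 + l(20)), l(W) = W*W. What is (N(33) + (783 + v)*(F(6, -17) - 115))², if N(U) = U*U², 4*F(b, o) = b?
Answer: 11238842147/4 + 24031809*√602/2 ≈ 3.1045e+9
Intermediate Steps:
F(b, o) = b/4
N(U) = U³
l(W) = W²
v = √602 (v = √(202 + 20²) = √(202 + 400) = √602 ≈ 24.536)
(N(33) + (783 + v)*(F(6, -17) - 115))² = (33³ + (783 + √602)*((¼)*6 - 115))² = (35937 + (783 + √602)*(3/2 - 115))² = (35937 + (783 + √602)*(-227/2))² = (35937 + (-177741/2 - 227*√602/2))² = (-105867/2 - 227*√602/2)²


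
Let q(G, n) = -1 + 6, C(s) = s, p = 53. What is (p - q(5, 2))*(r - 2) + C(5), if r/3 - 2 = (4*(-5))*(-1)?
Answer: 3077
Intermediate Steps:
r = 66 (r = 6 + 3*((4*(-5))*(-1)) = 6 + 3*(-20*(-1)) = 6 + 3*20 = 6 + 60 = 66)
q(G, n) = 5
(p - q(5, 2))*(r - 2) + C(5) = (53 - 1*5)*(66 - 2) + 5 = (53 - 5)*64 + 5 = 48*64 + 5 = 3072 + 5 = 3077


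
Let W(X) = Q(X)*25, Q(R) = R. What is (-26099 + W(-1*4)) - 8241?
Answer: -34440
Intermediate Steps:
W(X) = 25*X (W(X) = X*25 = 25*X)
(-26099 + W(-1*4)) - 8241 = (-26099 + 25*(-1*4)) - 8241 = (-26099 + 25*(-4)) - 8241 = (-26099 - 100) - 8241 = -26199 - 8241 = -34440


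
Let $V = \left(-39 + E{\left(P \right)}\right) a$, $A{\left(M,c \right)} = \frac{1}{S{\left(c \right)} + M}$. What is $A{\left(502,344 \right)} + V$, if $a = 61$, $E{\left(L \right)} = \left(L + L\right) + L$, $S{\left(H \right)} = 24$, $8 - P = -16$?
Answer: $\frac{1058839}{526} \approx 2013.0$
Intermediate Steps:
$P = 24$ ($P = 8 - -16 = 8 + 16 = 24$)
$A{\left(M,c \right)} = \frac{1}{24 + M}$
$E{\left(L \right)} = 3 L$ ($E{\left(L \right)} = 2 L + L = 3 L$)
$V = 2013$ ($V = \left(-39 + 3 \cdot 24\right) 61 = \left(-39 + 72\right) 61 = 33 \cdot 61 = 2013$)
$A{\left(502,344 \right)} + V = \frac{1}{24 + 502} + 2013 = \frac{1}{526} + 2013 = \frac{1058839}{526}$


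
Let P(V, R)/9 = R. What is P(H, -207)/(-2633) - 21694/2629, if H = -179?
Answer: -52222475/6922157 ≈ -7.5443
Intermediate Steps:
P(V, R) = 9*R
P(H, -207)/(-2633) - 21694/2629 = (9*(-207))/(-2633) - 21694/2629 = -1863*(-1/2633) - 21694*1/2629 = 1863/2633 - 21694/2629 = -52222475/6922157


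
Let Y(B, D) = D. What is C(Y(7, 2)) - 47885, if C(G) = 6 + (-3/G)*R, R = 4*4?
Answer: -47903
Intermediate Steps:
R = 16
C(G) = 6 - 48/G (C(G) = 6 - 3/G*16 = 6 - 48/G)
C(Y(7, 2)) - 47885 = (6 - 48/2) - 47885 = (6 - 48*½) - 47885 = (6 - 24) - 47885 = -18 - 47885 = -47903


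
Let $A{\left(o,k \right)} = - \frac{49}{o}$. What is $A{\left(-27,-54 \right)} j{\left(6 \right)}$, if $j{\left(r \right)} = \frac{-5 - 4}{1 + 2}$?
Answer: $- \frac{49}{9} \approx -5.4444$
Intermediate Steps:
$j{\left(r \right)} = -3$ ($j{\left(r \right)} = - \frac{9}{3} = \left(-9\right) \frac{1}{3} = -3$)
$A{\left(-27,-54 \right)} j{\left(6 \right)} = - \frac{49}{-27} \left(-3\right) = \left(-49\right) \left(- \frac{1}{27}\right) \left(-3\right) = \frac{49}{27} \left(-3\right) = - \frac{49}{9}$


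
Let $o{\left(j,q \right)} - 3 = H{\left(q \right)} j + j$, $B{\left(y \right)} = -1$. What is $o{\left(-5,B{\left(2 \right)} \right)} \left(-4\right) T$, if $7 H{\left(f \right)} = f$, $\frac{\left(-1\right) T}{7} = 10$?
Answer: $-360$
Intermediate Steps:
$T = -70$ ($T = \left(-7\right) 10 = -70$)
$H{\left(f \right)} = \frac{f}{7}$
$o{\left(j,q \right)} = 3 + j + \frac{j q}{7}$ ($o{\left(j,q \right)} = 3 + \left(\frac{q}{7} j + j\right) = 3 + \left(\frac{j q}{7} + j\right) = 3 + \left(j + \frac{j q}{7}\right) = 3 + j + \frac{j q}{7}$)
$o{\left(-5,B{\left(2 \right)} \right)} \left(-4\right) T = \left(3 - 5 + \frac{1}{7} \left(-5\right) \left(-1\right)\right) \left(-4\right) \left(-70\right) = \left(3 - 5 + \frac{5}{7}\right) \left(-4\right) \left(-70\right) = \left(- \frac{9}{7}\right) \left(-4\right) \left(-70\right) = \frac{36}{7} \left(-70\right) = -360$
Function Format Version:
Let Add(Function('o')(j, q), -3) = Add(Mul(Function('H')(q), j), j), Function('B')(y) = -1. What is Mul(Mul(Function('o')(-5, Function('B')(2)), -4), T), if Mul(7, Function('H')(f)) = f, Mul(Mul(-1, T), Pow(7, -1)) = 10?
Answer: -360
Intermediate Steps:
T = -70 (T = Mul(-7, 10) = -70)
Function('H')(f) = Mul(Rational(1, 7), f)
Function('o')(j, q) = Add(3, j, Mul(Rational(1, 7), j, q)) (Function('o')(j, q) = Add(3, Add(Mul(Mul(Rational(1, 7), q), j), j)) = Add(3, Add(Mul(Rational(1, 7), j, q), j)) = Add(3, Add(j, Mul(Rational(1, 7), j, q))) = Add(3, j, Mul(Rational(1, 7), j, q)))
Mul(Mul(Function('o')(-5, Function('B')(2)), -4), T) = Mul(Mul(Add(3, -5, Mul(Rational(1, 7), -5, -1)), -4), -70) = Mul(Mul(Add(3, -5, Rational(5, 7)), -4), -70) = Mul(Mul(Rational(-9, 7), -4), -70) = Mul(Rational(36, 7), -70) = -360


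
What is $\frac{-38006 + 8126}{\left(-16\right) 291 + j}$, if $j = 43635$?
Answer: $- \frac{3320}{4331} \approx -0.76657$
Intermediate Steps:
$\frac{-38006 + 8126}{\left(-16\right) 291 + j} = \frac{-38006 + 8126}{\left(-16\right) 291 + 43635} = - \frac{29880}{-4656 + 43635} = - \frac{29880}{38979} = \left(-29880\right) \frac{1}{38979} = - \frac{3320}{4331}$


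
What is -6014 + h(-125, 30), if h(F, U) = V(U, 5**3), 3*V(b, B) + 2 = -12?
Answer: -18056/3 ≈ -6018.7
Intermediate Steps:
V(b, B) = -14/3 (V(b, B) = -2/3 + (1/3)*(-12) = -2/3 - 4 = -14/3)
h(F, U) = -14/3
-6014 + h(-125, 30) = -6014 - 14/3 = -18056/3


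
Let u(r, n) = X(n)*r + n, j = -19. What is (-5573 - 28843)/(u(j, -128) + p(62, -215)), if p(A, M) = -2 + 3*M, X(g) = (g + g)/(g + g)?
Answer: 17208/397 ≈ 43.345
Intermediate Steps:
X(g) = 1 (X(g) = (2*g)/((2*g)) = (2*g)*(1/(2*g)) = 1)
u(r, n) = n + r (u(r, n) = 1*r + n = r + n = n + r)
(-5573 - 28843)/(u(j, -128) + p(62, -215)) = (-5573 - 28843)/((-128 - 19) + (-2 + 3*(-215))) = -34416/(-147 + (-2 - 645)) = -34416/(-147 - 647) = -34416/(-794) = -34416*(-1/794) = 17208/397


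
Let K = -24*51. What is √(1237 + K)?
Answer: √13 ≈ 3.6056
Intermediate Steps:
K = -1224
√(1237 + K) = √(1237 - 1224) = √13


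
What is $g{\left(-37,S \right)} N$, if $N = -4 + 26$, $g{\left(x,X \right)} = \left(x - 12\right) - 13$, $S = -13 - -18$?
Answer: $-1364$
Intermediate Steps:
$S = 5$ ($S = -13 + 18 = 5$)
$g{\left(x,X \right)} = -25 + x$ ($g{\left(x,X \right)} = \left(-12 + x\right) - 13 = -25 + x$)
$N = 22$
$g{\left(-37,S \right)} N = \left(-25 - 37\right) 22 = \left(-62\right) 22 = -1364$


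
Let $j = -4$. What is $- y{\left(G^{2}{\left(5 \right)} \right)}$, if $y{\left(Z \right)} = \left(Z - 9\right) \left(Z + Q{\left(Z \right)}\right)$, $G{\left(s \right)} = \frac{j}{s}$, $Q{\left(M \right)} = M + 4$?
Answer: $\frac{27588}{625} \approx 44.141$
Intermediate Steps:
$Q{\left(M \right)} = 4 + M$
$G{\left(s \right)} = - \frac{4}{s}$
$y{\left(Z \right)} = \left(-9 + Z\right) \left(4 + 2 Z\right)$ ($y{\left(Z \right)} = \left(Z - 9\right) \left(Z + \left(4 + Z\right)\right) = \left(-9 + Z\right) \left(4 + 2 Z\right)$)
$- y{\left(G^{2}{\left(5 \right)} \right)} = - (-36 - 14 \left(- \frac{4}{5}\right)^{2} + 2 \left(\left(- \frac{4}{5}\right)^{2}\right)^{2}) = - (-36 - \frac{224}{25} + 2 \left(\frac{16}{25}\right)^{2}) = - (-36 - \frac{224}{25} + 2 \cdot \frac{256}{625}) = - (-36 - \frac{224}{25} + \frac{512}{625}) = \left(-1\right) \left(- \frac{27588}{625}\right) = \frac{27588}{625}$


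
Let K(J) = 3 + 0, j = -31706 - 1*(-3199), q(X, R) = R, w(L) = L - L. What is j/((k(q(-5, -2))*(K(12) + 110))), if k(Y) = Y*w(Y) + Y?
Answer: 28507/226 ≈ 126.14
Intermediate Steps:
w(L) = 0
k(Y) = Y (k(Y) = Y*0 + Y = 0 + Y = Y)
j = -28507 (j = -31706 + 3199 = -28507)
K(J) = 3
j/((k(q(-5, -2))*(K(12) + 110))) = -28507*(-1/(2*(3 + 110))) = -28507/((-2*113)) = -28507/(-226) = -28507*(-1/226) = 28507/226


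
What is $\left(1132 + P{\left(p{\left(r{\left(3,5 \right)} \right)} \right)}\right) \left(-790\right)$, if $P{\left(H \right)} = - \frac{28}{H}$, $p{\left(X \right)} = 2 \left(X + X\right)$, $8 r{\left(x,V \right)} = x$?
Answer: $- \frac{2638600}{3} \approx -8.7953 \cdot 10^{5}$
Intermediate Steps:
$r{\left(x,V \right)} = \frac{x}{8}$
$p{\left(X \right)} = 4 X$ ($p{\left(X \right)} = 2 \cdot 2 X = 4 X$)
$\left(1132 + P{\left(p{\left(r{\left(3,5 \right)} \right)} \right)}\right) \left(-790\right) = \left(1132 - \frac{28}{4 \cdot \frac{1}{8} \cdot 3}\right) \left(-790\right) = \left(1132 - \frac{28}{4 \cdot \frac{3}{8}}\right) \left(-790\right) = \left(1132 - \frac{28}{\frac{3}{2}}\right) \left(-790\right) = \left(1132 - \frac{56}{3}\right) \left(-790\right) = \frac{3340}{3} \left(-790\right) = - \frac{2638600}{3}$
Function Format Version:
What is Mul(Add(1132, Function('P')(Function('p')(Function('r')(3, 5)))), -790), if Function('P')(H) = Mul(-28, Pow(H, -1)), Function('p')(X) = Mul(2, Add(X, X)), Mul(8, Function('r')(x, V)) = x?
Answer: Rational(-2638600, 3) ≈ -8.7953e+5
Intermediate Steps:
Function('r')(x, V) = Mul(Rational(1, 8), x)
Function('p')(X) = Mul(4, X) (Function('p')(X) = Mul(2, Mul(2, X)) = Mul(4, X))
Mul(Add(1132, Function('P')(Function('p')(Function('r')(3, 5)))), -790) = Mul(Add(1132, Mul(-28, Pow(Mul(4, Mul(Rational(1, 8), 3)), -1))), -790) = Mul(Add(1132, Mul(-28, Pow(Mul(4, Rational(3, 8)), -1))), -790) = Mul(Add(1132, Mul(-28, Pow(Rational(3, 2), -1))), -790) = Mul(Add(1132, Mul(-28, Rational(2, 3))), -790) = Mul(Add(1132, Rational(-56, 3)), -790) = Mul(Rational(3340, 3), -790) = Rational(-2638600, 3)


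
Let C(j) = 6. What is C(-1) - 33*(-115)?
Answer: 3801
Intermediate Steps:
C(-1) - 33*(-115) = 6 - 33*(-115) = 6 + 3795 = 3801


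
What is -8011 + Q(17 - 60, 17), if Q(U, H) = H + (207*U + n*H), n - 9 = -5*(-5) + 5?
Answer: -16232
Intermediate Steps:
n = 39 (n = 9 + (-5*(-5) + 5) = 9 + (25 + 5) = 9 + 30 = 39)
Q(U, H) = 40*H + 207*U (Q(U, H) = H + (207*U + 39*H) = H + (39*H + 207*U) = 40*H + 207*U)
-8011 + Q(17 - 60, 17) = -8011 + (40*17 + 207*(17 - 60)) = -8011 + (680 + 207*(-43)) = -8011 + (680 - 8901) = -8011 - 8221 = -16232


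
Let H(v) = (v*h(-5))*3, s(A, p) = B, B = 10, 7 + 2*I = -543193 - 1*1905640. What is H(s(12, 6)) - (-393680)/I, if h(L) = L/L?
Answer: 1816946/61221 ≈ 29.678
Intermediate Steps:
h(L) = 1
I = -1224420 (I = -7/2 + (-543193 - 1*1905640)/2 = -7/2 + (-543193 - 1905640)/2 = -7/2 + (½)*(-2448833) = -7/2 - 2448833/2 = -1224420)
s(A, p) = 10
H(v) = 3*v (H(v) = (v*1)*3 = v*3 = 3*v)
H(s(12, 6)) - (-393680)/I = 3*10 - (-393680)/(-1224420) = 30 - (-393680)*(-1)/1224420 = 30 - 1*19684/61221 = 30 - 19684/61221 = 1816946/61221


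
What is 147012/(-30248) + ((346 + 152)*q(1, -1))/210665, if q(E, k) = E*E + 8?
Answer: -7708677861/1593048730 ≈ -4.8389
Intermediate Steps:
q(E, k) = 8 + E² (q(E, k) = E² + 8 = 8 + E²)
147012/(-30248) + ((346 + 152)*q(1, -1))/210665 = 147012/(-30248) + ((346 + 152)*(8 + 1²))/210665 = 147012*(-1/30248) + (498*(8 + 1))*(1/210665) = -36753/7562 + (498*9)*(1/210665) = -36753/7562 + 4482*(1/210665) = -36753/7562 + 4482/210665 = -7708677861/1593048730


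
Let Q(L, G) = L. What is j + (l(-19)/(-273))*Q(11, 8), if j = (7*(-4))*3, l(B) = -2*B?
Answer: -23350/273 ≈ -85.531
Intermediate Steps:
j = -84 (j = -28*3 = -84)
j + (l(-19)/(-273))*Q(11, 8) = -84 + (-2*(-19)/(-273))*11 = -84 + (38*(-1/273))*11 = -84 - 38/273*11 = -84 - 418/273 = -23350/273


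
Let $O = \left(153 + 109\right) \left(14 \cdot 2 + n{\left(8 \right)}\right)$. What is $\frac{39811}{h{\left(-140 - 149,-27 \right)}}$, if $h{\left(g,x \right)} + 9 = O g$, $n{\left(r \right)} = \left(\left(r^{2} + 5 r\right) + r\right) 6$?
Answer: $- \frac{39811}{53002609} \approx -0.00075111$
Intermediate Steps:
$n{\left(r \right)} = 6 r^{2} + 36 r$ ($n{\left(r \right)} = \left(r^{2} + 6 r\right) 6 = 6 r^{2} + 36 r$)
$O = 183400$ ($O = \left(153 + 109\right) \left(14 \cdot 2 + 6 \cdot 8 \left(6 + 8\right)\right) = 262 \left(28 + 6 \cdot 8 \cdot 14\right) = 262 \left(28 + 672\right) = 262 \cdot 700 = 183400$)
$h{\left(g,x \right)} = -9 + 183400 g$
$\frac{39811}{h{\left(-140 - 149,-27 \right)}} = \frac{39811}{-9 + 183400 \left(-140 - 149\right)} = \frac{39811}{-9 + 183400 \left(-289\right)} = \frac{39811}{-9 - 53002600} = \frac{39811}{-53002609} = 39811 \left(- \frac{1}{53002609}\right) = - \frac{39811}{53002609}$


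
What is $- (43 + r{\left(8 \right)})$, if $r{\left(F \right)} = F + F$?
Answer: $-59$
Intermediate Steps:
$r{\left(F \right)} = 2 F$
$- (43 + r{\left(8 \right)}) = - (43 + 2 \cdot 8) = - (43 + 16) = \left(-1\right) 59 = -59$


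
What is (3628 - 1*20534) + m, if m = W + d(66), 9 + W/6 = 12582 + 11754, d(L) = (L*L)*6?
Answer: 155192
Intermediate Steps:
d(L) = 6*L² (d(L) = L²*6 = 6*L²)
W = 145962 (W = -54 + 6*(12582 + 11754) = -54 + 6*24336 = -54 + 146016 = 145962)
m = 172098 (m = 145962 + 6*66² = 145962 + 6*4356 = 145962 + 26136 = 172098)
(3628 - 1*20534) + m = (3628 - 1*20534) + 172098 = (3628 - 20534) + 172098 = -16906 + 172098 = 155192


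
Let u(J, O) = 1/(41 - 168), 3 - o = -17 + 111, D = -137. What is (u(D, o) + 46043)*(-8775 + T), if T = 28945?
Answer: 117943268200/127 ≈ 9.2869e+8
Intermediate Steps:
o = -91 (o = 3 - (-17 + 111) = 3 - 1*94 = 3 - 94 = -91)
u(J, O) = -1/127 (u(J, O) = 1/(-127) = -1/127)
(u(D, o) + 46043)*(-8775 + T) = (-1/127 + 46043)*(-8775 + 28945) = (5847460/127)*20170 = 117943268200/127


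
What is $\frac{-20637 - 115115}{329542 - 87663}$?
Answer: $- \frac{135752}{241879} \approx -0.56124$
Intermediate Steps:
$\frac{-20637 - 115115}{329542 - 87663} = - \frac{135752}{241879}$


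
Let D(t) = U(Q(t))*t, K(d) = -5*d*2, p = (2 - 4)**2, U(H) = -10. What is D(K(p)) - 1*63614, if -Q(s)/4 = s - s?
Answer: -63214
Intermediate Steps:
Q(s) = 0 (Q(s) = -4*(s - s) = -4*0 = 0)
p = 4 (p = (-2)**2 = 4)
K(d) = -10*d
D(t) = -10*t
D(K(p)) - 1*63614 = -(-100)*4 - 1*63614 = -10*(-40) - 63614 = 400 - 63614 = -63214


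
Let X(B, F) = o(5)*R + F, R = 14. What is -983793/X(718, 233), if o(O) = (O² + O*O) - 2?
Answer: -983793/905 ≈ -1087.1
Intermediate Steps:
o(O) = -2 + 2*O² (o(O) = (O² + O²) - 2 = 2*O² - 2 = -2 + 2*O²)
X(B, F) = 672 + F (X(B, F) = (-2 + 2*5²)*14 + F = (-2 + 2*25)*14 + F = (-2 + 50)*14 + F = 48*14 + F = 672 + F)
-983793/X(718, 233) = -983793/(672 + 233) = -983793/905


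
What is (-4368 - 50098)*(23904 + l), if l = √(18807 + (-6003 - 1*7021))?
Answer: -1301955264 - 54466*√5783 ≈ -1.3061e+9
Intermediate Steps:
l = √5783 (l = √(18807 + (-6003 - 7021)) = √(18807 - 13024) = √5783 ≈ 76.046)
(-4368 - 50098)*(23904 + l) = (-4368 - 50098)*(23904 + √5783) = -54466*(23904 + √5783) = -1301955264 - 54466*√5783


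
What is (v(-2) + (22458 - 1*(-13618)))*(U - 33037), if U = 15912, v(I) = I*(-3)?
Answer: -617904250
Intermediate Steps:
v(I) = -3*I
(v(-2) + (22458 - 1*(-13618)))*(U - 33037) = (-3*(-2) + (22458 - 1*(-13618)))*(15912 - 33037) = (6 + (22458 + 13618))*(-17125) = (6 + 36076)*(-17125) = 36082*(-17125) = -617904250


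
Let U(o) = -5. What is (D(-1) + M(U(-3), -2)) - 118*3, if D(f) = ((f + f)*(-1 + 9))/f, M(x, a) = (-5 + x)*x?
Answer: -288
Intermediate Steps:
M(x, a) = x*(-5 + x)
D(f) = 16 (D(f) = ((2*f)*8)/f = (16*f)/f = 16)
(D(-1) + M(U(-3), -2)) - 118*3 = (16 - 5*(-5 - 5)) - 118*3 = (16 - 5*(-10)) - 354 = (16 + 50) - 354 = 66 - 354 = -288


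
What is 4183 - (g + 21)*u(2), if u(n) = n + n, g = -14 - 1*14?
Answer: 4211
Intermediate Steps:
g = -28 (g = -14 - 14 = -28)
u(n) = 2*n
4183 - (g + 21)*u(2) = 4183 - (-28 + 21)*2*2 = 4183 - (-7)*4 = 4183 - 1*(-28) = 4183 + 28 = 4211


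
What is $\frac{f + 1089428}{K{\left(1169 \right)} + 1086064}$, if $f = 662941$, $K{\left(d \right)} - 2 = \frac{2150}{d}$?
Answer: $\frac{2048519361}{1269613304} \approx 1.6135$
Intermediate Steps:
$K{\left(d \right)} = 2 + \frac{2150}{d}$
$\frac{f + 1089428}{K{\left(1169 \right)} + 1086064} = \frac{662941 + 1089428}{\left(2 + \frac{2150}{1169}\right) + 1086064} = \frac{1752369}{\left(2 + 2150 \cdot \frac{1}{1169}\right) + 1086064} = \frac{1752369}{\left(2 + \frac{2150}{1169}\right) + 1086064} = \frac{1752369}{\frac{4488}{1169} + 1086064} = \frac{1752369}{\frac{1269613304}{1169}} = 1752369 \cdot \frac{1169}{1269613304} = \frac{2048519361}{1269613304}$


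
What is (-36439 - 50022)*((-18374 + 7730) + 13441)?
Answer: -241831417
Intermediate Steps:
(-36439 - 50022)*((-18374 + 7730) + 13441) = -86461*(-10644 + 13441) = -86461*2797 = -241831417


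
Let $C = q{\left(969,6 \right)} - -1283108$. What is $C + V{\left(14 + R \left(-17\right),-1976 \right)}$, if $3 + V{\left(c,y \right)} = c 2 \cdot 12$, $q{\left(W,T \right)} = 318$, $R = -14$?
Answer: $1289471$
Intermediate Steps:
$C = 1283426$ ($C = 318 - -1283108 = 318 + 1283108 = 1283426$)
$V{\left(c,y \right)} = -3 + 24 c$ ($V{\left(c,y \right)} = -3 + c 2 \cdot 12 = -3 + 2 c 12 = -3 + 24 c$)
$C + V{\left(14 + R \left(-17\right),-1976 \right)} = 1283426 - \left(3 - 24 \left(14 - -238\right)\right) = 1283426 - \left(3 - 24 \left(14 + 238\right)\right) = 1283426 + \left(-3 + 24 \cdot 252\right) = 1283426 + \left(-3 + 6048\right) = 1283426 + 6045 = 1289471$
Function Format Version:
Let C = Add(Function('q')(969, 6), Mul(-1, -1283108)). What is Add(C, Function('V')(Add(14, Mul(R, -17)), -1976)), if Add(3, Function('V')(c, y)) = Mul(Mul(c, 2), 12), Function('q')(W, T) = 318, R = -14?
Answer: 1289471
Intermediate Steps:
C = 1283426 (C = Add(318, Mul(-1, -1283108)) = Add(318, 1283108) = 1283426)
Function('V')(c, y) = Add(-3, Mul(24, c)) (Function('V')(c, y) = Add(-3, Mul(Mul(c, 2), 12)) = Add(-3, Mul(Mul(2, c), 12)) = Add(-3, Mul(24, c)))
Add(C, Function('V')(Add(14, Mul(R, -17)), -1976)) = Add(1283426, Add(-3, Mul(24, Add(14, Mul(-14, -17))))) = Add(1283426, Add(-3, Mul(24, Add(14, 238)))) = Add(1283426, Add(-3, Mul(24, 252))) = Add(1283426, Add(-3, 6048)) = Add(1283426, 6045) = 1289471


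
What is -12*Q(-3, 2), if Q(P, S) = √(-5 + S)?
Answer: -12*I*√3 ≈ -20.785*I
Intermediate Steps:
-12*Q(-3, 2) = -12*√(-5 + 2) = -12*I*√3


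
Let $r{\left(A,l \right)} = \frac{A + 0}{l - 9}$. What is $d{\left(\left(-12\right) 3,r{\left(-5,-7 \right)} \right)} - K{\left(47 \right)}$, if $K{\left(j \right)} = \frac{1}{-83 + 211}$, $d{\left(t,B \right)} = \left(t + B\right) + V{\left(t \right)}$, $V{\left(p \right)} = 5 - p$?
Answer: $\frac{679}{128} \approx 5.3047$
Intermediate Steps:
$r{\left(A,l \right)} = \frac{A}{-9 + l}$
$d{\left(t,B \right)} = 5 + B$ ($d{\left(t,B \right)} = \left(t + B\right) - \left(-5 + t\right) = \left(B + t\right) - \left(-5 + t\right) = 5 + B$)
$K{\left(j \right)} = \frac{1}{128}$
$d{\left(\left(-12\right) 3,r{\left(-5,-7 \right)} \right)} - K{\left(47 \right)} = \left(5 - \frac{5}{-9 - 7}\right) - \frac{1}{128} = \left(5 - \frac{5}{-16}\right) - \frac{1}{128} = \left(5 - - \frac{5}{16}\right) - \frac{1}{128} = \left(5 + \frac{5}{16}\right) - \frac{1}{128} = \frac{85}{16} - \frac{1}{128} = \frac{679}{128}$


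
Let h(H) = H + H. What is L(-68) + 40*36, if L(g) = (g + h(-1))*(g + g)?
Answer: 10960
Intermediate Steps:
h(H) = 2*H
L(g) = 2*g*(-2 + g) (L(g) = (g + 2*(-1))*(g + g) = (g - 2)*(2*g) = (-2 + g)*(2*g) = 2*g*(-2 + g))
L(-68) + 40*36 = 2*(-68)*(-2 - 68) + 40*36 = 2*(-68)*(-70) + 1440 = 9520 + 1440 = 10960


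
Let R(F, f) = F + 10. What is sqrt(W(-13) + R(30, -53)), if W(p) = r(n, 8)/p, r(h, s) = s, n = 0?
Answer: 16*sqrt(26)/13 ≈ 6.2757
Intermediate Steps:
R(F, f) = 10 + F
W(p) = 8/p
sqrt(W(-13) + R(30, -53)) = sqrt(8/(-13) + (10 + 30)) = sqrt(8*(-1/13) + 40) = sqrt(-8/13 + 40) = sqrt(512/13) = 16*sqrt(26)/13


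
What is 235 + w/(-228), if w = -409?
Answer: 53989/228 ≈ 236.79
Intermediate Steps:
235 + w/(-228) = 235 - 409/(-228) = 235 - 409*(-1/228) = 235 + 409/228 = 53989/228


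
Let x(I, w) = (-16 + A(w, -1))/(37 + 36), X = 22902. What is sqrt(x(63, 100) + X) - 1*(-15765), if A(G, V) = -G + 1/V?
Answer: 15765 + sqrt(122036217)/73 ≈ 15916.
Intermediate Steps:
A(G, V) = 1/V - G
x(I, w) = -17/73 - w/73 (x(I, w) = (-16 + (1/(-1) - w))/(37 + 36) = (-16 + (-1 - w))/73 = (-17 - w)*(1/73) = -17/73 - w/73)
sqrt(x(63, 100) + X) - 1*(-15765) = sqrt((-17/73 - 1/73*100) + 22902) - 1*(-15765) = sqrt((-17/73 - 100/73) + 22902) + 15765 = sqrt(-117/73 + 22902) + 15765 = sqrt(1671729/73) + 15765 = sqrt(122036217)/73 + 15765 = 15765 + sqrt(122036217)/73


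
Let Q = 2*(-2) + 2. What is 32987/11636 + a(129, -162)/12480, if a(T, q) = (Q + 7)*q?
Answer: 3352105/1210144 ≈ 2.7700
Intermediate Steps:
Q = -2 (Q = -4 + 2 = -2)
a(T, q) = 5*q (a(T, q) = (-2 + 7)*q = 5*q)
32987/11636 + a(129, -162)/12480 = 32987/11636 + (5*(-162))/12480 = 32987*(1/11636) - 810*1/12480 = 32987/11636 - 27/416 = 3352105/1210144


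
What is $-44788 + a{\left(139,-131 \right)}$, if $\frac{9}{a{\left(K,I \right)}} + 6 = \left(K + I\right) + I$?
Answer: $- \frac{1925887}{43} \approx -44788.0$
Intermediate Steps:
$a{\left(K,I \right)} = \frac{9}{-6 + K + 2 I}$ ($a{\left(K,I \right)} = \frac{9}{-6 + \left(\left(K + I\right) + I\right)} = \frac{9}{-6 + \left(\left(I + K\right) + I\right)} = \frac{9}{-6 + \left(K + 2 I\right)} = \frac{9}{-6 + K + 2 I}$)
$-44788 + a{\left(139,-131 \right)} = -44788 + \frac{9}{-6 + 139 + 2 \left(-131\right)} = -44788 + \frac{9}{-6 + 139 - 262} = -44788 + \frac{9}{-129} = -44788 + 9 \left(- \frac{1}{129}\right) = -44788 - \frac{3}{43} = - \frac{1925887}{43}$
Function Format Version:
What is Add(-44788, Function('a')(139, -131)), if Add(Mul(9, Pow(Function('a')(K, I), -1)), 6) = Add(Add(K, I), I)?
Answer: Rational(-1925887, 43) ≈ -44788.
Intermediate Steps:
Function('a')(K, I) = Mul(9, Pow(Add(-6, K, Mul(2, I)), -1)) (Function('a')(K, I) = Mul(9, Pow(Add(-6, Add(Add(K, I), I)), -1)) = Mul(9, Pow(Add(-6, Add(Add(I, K), I)), -1)) = Mul(9, Pow(Add(-6, Add(K, Mul(2, I))), -1)) = Mul(9, Pow(Add(-6, K, Mul(2, I)), -1)))
Add(-44788, Function('a')(139, -131)) = Add(-44788, Mul(9, Pow(Add(-6, 139, Mul(2, -131)), -1))) = Add(-44788, Mul(9, Pow(Add(-6, 139, -262), -1))) = Add(-44788, Mul(9, Pow(-129, -1))) = Add(-44788, Mul(9, Rational(-1, 129))) = Add(-44788, Rational(-3, 43)) = Rational(-1925887, 43)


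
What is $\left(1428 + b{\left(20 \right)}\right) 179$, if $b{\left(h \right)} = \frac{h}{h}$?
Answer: $255791$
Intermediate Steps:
$b{\left(h \right)} = 1$
$\left(1428 + b{\left(20 \right)}\right) 179 = \left(1428 + 1\right) 179 = 1429 \cdot 179 = 255791$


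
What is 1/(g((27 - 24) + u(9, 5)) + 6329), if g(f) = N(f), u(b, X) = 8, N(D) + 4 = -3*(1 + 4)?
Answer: 1/6310 ≈ 0.00015848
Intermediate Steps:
N(D) = -19 (N(D) = -4 - 3*(1 + 4) = -4 - 3*5 = -4 - 15 = -19)
g(f) = -19
1/(g((27 - 24) + u(9, 5)) + 6329) = 1/(-19 + 6329) = 1/6310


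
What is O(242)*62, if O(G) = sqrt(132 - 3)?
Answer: 62*sqrt(129) ≈ 704.18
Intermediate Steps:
O(G) = sqrt(129)
O(242)*62 = sqrt(129)*62 = 62*sqrt(129)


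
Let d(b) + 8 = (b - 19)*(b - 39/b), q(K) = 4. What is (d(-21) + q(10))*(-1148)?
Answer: -874448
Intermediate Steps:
d(b) = -8 + (-19 + b)*(b - 39/b) (d(b) = -8 + (b - 19)*(b - 39/b) = -8 + (-19 + b)*(b - 39/b))
(d(-21) + q(10))*(-1148) = ((-47 + (-21)**2 - 19*(-21) + 741/(-21)) + 4)*(-1148) = ((-47 + 441 + 399 + 741*(-1/21)) + 4)*(-1148) = ((-47 + 441 + 399 - 247/7) + 4)*(-1148) = (5304/7 + 4)*(-1148) = (5332/7)*(-1148) = -874448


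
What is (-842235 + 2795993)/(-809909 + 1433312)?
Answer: 1953758/623403 ≈ 3.1340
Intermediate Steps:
(-842235 + 2795993)/(-809909 + 1433312) = 1953758/623403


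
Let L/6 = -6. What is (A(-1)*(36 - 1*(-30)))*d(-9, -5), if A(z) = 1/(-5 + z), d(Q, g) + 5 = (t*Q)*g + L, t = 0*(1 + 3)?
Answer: 451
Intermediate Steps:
t = 0 (t = 0*4 = 0)
L = -36 (L = 6*(-6) = -36)
d(Q, g) = -41 (d(Q, g) = -5 + ((0*Q)*g - 36) = -5 + (0*g - 36) = -5 + (0 - 36) = -5 - 36 = -41)
(A(-1)*(36 - 1*(-30)))*d(-9, -5) = ((36 - 1*(-30))/(-5 - 1))*(-41) = ((36 + 30)/(-6))*(-41) = -1/6*66*(-41) = -11*(-41) = 451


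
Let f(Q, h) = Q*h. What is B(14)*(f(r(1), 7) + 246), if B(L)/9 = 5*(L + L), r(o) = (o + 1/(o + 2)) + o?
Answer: 330540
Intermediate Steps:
r(o) = 1/(2 + o) + 2*o (r(o) = (o + 1/(2 + o)) + o = 1/(2 + o) + 2*o)
B(L) = 90*L (B(L) = 9*(5*(L + L)) = 9*(5*(2*L)) = 9*(10*L) = 90*L)
B(14)*(f(r(1), 7) + 246) = (90*14)*(((1 + 2*1² + 4*1)/(2 + 1))*7 + 246) = 1260*(((1 + 2*1 + 4)/3)*7 + 246) = 1260*(((1 + 2 + 4)/3)*7 + 246) = 1260*(((⅓)*7)*7 + 246) = 1260*((7/3)*7 + 246) = 1260*(49/3 + 246) = 1260*(787/3) = 330540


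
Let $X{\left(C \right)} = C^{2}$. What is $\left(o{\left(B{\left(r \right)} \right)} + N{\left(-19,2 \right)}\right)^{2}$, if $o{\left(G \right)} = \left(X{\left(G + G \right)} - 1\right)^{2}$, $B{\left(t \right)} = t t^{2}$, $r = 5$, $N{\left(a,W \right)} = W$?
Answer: $15257812539061750009$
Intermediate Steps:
$B{\left(t \right)} = t^{3}$
$o{\left(G \right)} = \left(-1 + 4 G^{2}\right)^{2}$ ($o{\left(G \right)} = \left(\left(G + G\right)^{2} - 1\right)^{2} = \left(\left(2 G\right)^{2} - 1\right)^{2} = \left(4 G^{2} - 1\right)^{2} = \left(-1 + 4 G^{2}\right)^{2}$)
$\left(o{\left(B{\left(r \right)} \right)} + N{\left(-19,2 \right)}\right)^{2} = \left(\left(-1 + 4 \left(5^{3}\right)^{2}\right)^{2} + 2\right)^{2} = \left(\left(-1 + 4 \cdot 125^{2}\right)^{2} + 2\right)^{2} = \left(\left(-1 + 4 \cdot 15625\right)^{2} + 2\right)^{2} = \left(\left(-1 + 62500\right)^{2} + 2\right)^{2} = \left(62499^{2} + 2\right)^{2} = \left(3906125001 + 2\right)^{2} = 3906125003^{2} = 15257812539061750009$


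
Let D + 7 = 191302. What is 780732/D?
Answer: 28916/7085 ≈ 4.0813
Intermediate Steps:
D = 191295 (D = -7 + 191302 = 191295)
780732/D = 780732/191295 = 780732*(1/191295) = 28916/7085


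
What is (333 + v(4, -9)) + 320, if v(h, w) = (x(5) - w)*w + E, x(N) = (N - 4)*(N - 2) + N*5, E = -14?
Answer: 306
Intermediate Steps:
x(N) = 5*N + (-4 + N)*(-2 + N) (x(N) = (-4 + N)*(-2 + N) + 5*N = 5*N + (-4 + N)*(-2 + N))
v(h, w) = -14 + w*(28 - w) (v(h, w) = ((8 + 5**2 - 1*5) - w)*w - 14 = ((8 + 25 - 5) - w)*w - 14 = (28 - w)*w - 14 = w*(28 - w) - 14 = -14 + w*(28 - w))
(333 + v(4, -9)) + 320 = (333 + (-14 - 1*(-9)**2 + 28*(-9))) + 320 = (333 + (-14 - 1*81 - 252)) + 320 = (333 + (-14 - 81 - 252)) + 320 = (333 - 347) + 320 = -14 + 320 = 306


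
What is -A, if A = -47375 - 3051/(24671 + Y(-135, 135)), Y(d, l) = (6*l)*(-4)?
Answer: 1015296676/21431 ≈ 47375.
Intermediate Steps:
Y(d, l) = -24*l
A = -1015296676/21431 (A = -47375 - 3051/(24671 - 24*135) = -47375 - 3051/(24671 - 3240) = -47375 - 3051/21431 = -1015296676/21431 ≈ -47375.)
-A = -1*(-1015296676/21431) = 1015296676/21431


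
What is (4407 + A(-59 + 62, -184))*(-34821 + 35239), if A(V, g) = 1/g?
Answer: 169475383/92 ≈ 1.8421e+6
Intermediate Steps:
(4407 + A(-59 + 62, -184))*(-34821 + 35239) = (4407 + 1/(-184))*(-34821 + 35239) = (4407 - 1/184)*418 = (810887/184)*418 = 169475383/92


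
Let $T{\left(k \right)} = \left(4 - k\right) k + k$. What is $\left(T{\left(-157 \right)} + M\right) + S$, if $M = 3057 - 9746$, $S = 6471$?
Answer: $-25652$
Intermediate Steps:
$T{\left(k \right)} = k + k \left(4 - k\right)$ ($T{\left(k \right)} = k \left(4 - k\right) + k = k + k \left(4 - k\right)$)
$M = -6689$
$\left(T{\left(-157 \right)} + M\right) + S = \left(- 157 \left(5 - -157\right) - 6689\right) + 6471 = \left(- 157 \left(5 + 157\right) - 6689\right) + 6471 = \left(\left(-157\right) 162 - 6689\right) + 6471 = \left(-25434 - 6689\right) + 6471 = -32123 + 6471 = -25652$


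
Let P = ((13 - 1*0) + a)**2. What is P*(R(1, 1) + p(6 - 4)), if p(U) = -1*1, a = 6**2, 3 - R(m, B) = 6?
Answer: -9604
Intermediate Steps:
R(m, B) = -3 (R(m, B) = 3 - 1*6 = 3 - 6 = -3)
a = 36
p(U) = -1
P = 2401 (P = ((13 - 1*0) + 36)**2 = ((13 + 0) + 36)**2 = (13 + 36)**2 = 49**2 = 2401)
P*(R(1, 1) + p(6 - 4)) = 2401*(-3 - 1) = 2401*(-4) = -9604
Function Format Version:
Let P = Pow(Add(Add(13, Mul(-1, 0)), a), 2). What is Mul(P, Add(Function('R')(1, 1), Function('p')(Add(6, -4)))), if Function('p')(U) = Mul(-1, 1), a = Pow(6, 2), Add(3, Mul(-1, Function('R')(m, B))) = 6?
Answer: -9604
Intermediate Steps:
Function('R')(m, B) = -3 (Function('R')(m, B) = Add(3, Mul(-1, 6)) = Add(3, -6) = -3)
a = 36
Function('p')(U) = -1
P = 2401 (P = Pow(Add(Add(13, Mul(-1, 0)), 36), 2) = Pow(Add(Add(13, 0), 36), 2) = Pow(Add(13, 36), 2) = Pow(49, 2) = 2401)
Mul(P, Add(Function('R')(1, 1), Function('p')(Add(6, -4)))) = Mul(2401, Add(-3, -1)) = Mul(2401, -4) = -9604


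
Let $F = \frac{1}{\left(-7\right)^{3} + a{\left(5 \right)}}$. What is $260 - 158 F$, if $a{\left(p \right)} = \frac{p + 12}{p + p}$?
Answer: $\frac{888960}{3413} \approx 260.46$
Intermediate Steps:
$a{\left(p \right)} = \frac{12 + p}{2 p}$
$F = - \frac{10}{3413}$ ($F = \frac{1}{\left(-7\right)^{3} + \frac{12 + 5}{2 \cdot 5}} = \frac{1}{-343 + \frac{1}{2} \cdot \frac{1}{5} \cdot 17} = \frac{1}{-343 + \frac{17}{10}} = \frac{1}{- \frac{3413}{10}} = - \frac{10}{3413} \approx -0.00293$)
$260 - 158 F = 260 - - \frac{1580}{3413} = 260 + \frac{1580}{3413} = \frac{888960}{3413}$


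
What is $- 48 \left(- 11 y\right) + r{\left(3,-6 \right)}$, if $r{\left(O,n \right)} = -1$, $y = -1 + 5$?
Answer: $2111$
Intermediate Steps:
$y = 4$
$- 48 \left(- 11 y\right) + r{\left(3,-6 \right)} = - 48 \left(\left(-11\right) 4\right) - 1 = \left(-48\right) \left(-44\right) - 1 = 2112 - 1 = 2111$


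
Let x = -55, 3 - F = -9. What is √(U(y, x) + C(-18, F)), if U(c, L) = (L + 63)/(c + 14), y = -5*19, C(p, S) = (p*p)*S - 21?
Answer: √313219/9 ≈ 62.184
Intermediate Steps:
F = 12 (F = 3 - 1*(-9) = 3 + 9 = 12)
C(p, S) = -21 + S*p² (C(p, S) = p²*S - 21 = S*p² - 21 = -21 + S*p²)
y = -95
U(c, L) = (63 + L)/(14 + c)
√(U(y, x) + C(-18, F)) = √((63 - 55)/(14 - 95) + (-21 + 12*(-18)²)) = √(8/(-81) + (-21 + 12*324)) = √(-1/81*8 + (-21 + 3888)) = √(-8/81 + 3867) = √(313219/81) = √313219/9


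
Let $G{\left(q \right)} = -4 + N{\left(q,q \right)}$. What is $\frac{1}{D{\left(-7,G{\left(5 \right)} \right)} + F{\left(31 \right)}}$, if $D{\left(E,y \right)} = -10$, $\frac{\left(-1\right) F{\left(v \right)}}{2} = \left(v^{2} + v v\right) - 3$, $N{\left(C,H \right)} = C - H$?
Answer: $- \frac{1}{3848} \approx -0.00025988$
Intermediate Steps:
$G{\left(q \right)} = -4$ ($G{\left(q \right)} = -4 + \left(q - q\right) = -4 + 0 = -4$)
$F{\left(v \right)} = 6 - 4 v^{2}$ ($F{\left(v \right)} = - 2 \left(\left(v^{2} + v v\right) - 3\right) = - 2 \left(\left(v^{2} + v^{2}\right) - 3\right) = - 2 \left(2 v^{2} - 3\right) = - 2 \left(-3 + 2 v^{2}\right) = 6 - 4 v^{2}$)
$\frac{1}{D{\left(-7,G{\left(5 \right)} \right)} + F{\left(31 \right)}} = \frac{1}{-10 + \left(6 - 4 \cdot 31^{2}\right)} = \frac{1}{-10 + \left(6 - 3844\right)} = \frac{1}{-10 - 3838} = \frac{1}{-3848} = - \frac{1}{3848}$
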